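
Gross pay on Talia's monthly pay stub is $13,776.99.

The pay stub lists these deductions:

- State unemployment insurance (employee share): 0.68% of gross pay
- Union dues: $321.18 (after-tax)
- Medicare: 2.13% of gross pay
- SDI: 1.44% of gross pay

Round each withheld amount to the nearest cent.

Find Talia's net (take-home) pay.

Medicare: $13,776.99 × 0.0213 = $293.45
State unemployment insurance (employee share): $13,776.99 × 0.0068 = $93.68
SDI: $13,776.99 × 0.0144 = $198.39
Union dues: $321.18
Total deductions = $293.45 + $93.68 + $198.39 + $321.18 = $906.70
Net pay = $13,776.99 − $906.70 = $12,870.29

$12,870.29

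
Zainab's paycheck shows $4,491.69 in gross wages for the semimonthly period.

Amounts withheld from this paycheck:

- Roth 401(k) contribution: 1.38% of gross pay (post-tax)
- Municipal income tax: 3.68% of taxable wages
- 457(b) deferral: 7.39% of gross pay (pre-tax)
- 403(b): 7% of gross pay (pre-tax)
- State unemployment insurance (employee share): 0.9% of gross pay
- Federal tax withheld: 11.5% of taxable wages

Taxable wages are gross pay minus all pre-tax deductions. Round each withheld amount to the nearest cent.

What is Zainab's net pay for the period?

457(b) deferral: $4,491.69 × 0.0739 = $331.94
403(b): $4,491.69 × 0.07 = $314.42
Pre-tax total = $331.94 + $314.42 = $646.36
Taxable wages = $4,491.69 − $646.36 = $3,845.33
Municipal income tax: $3,845.33 × 0.0368 = $141.51
Federal tax withheld: $3,845.33 × 0.115 = $442.21
State unemployment insurance (employee share): $4,491.69 × 0.009 = $40.43
Roth 401(k) contribution: $4,491.69 × 0.0138 = $61.99
Total deductions = $331.94 + $314.42 + $141.51 + $442.21 + $40.43 + $61.99 = $1,332.50
Net pay = $4,491.69 − $1,332.50 = $3,159.19

$3,159.19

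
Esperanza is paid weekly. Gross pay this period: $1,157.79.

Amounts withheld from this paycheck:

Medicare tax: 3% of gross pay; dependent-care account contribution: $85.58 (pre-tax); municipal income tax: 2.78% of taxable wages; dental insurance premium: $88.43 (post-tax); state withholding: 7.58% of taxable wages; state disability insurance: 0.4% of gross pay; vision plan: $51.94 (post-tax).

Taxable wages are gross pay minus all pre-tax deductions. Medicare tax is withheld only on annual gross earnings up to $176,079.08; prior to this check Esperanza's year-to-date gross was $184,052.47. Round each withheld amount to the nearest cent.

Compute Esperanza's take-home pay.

$816.13

Dependent-care account contribution: $85.58
Taxable wages = $1,157.79 − $85.58 = $1,072.21
State withholding: $1,072.21 × 0.0758 = $81.27
Municipal income tax: $1,072.21 × 0.0278 = $29.81
Medicare tax: annual cap $176,079.08 already reached (YTD $184,052.47), so $0.00
State disability insurance: $1,157.79 × 0.004 = $4.63
Vision plan: $51.94
Dental insurance premium: $88.43
Total deductions = $85.58 + $81.27 + $29.81 + $0.00 + $4.63 + $51.94 + $88.43 = $341.66
Net pay = $1,157.79 − $341.66 = $816.13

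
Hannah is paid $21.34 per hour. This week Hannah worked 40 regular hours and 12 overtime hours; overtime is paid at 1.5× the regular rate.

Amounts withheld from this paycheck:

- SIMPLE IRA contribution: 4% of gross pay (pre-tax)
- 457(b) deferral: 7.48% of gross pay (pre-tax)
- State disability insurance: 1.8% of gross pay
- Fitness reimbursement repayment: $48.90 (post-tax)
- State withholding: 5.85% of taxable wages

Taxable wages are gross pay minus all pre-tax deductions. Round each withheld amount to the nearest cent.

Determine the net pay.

Regular pay: 40 × $21.34 = $853.60
Overtime pay: 12 × $21.34 × 1.5 = $384.12
Gross pay = $853.60 + $384.12 = $1,237.72
SIMPLE IRA contribution: $1,237.72 × 0.04 = $49.51
457(b) deferral: $1,237.72 × 0.0748 = $92.58
Pre-tax total = $49.51 + $92.58 = $142.09
Taxable wages = $1,237.72 − $142.09 = $1,095.63
State withholding: $1,095.63 × 0.0585 = $64.09
State disability insurance: $1,237.72 × 0.018 = $22.28
Fitness reimbursement repayment: $48.90
Total deductions = $49.51 + $92.58 + $64.09 + $22.28 + $48.90 = $277.36
Net pay = $1,237.72 − $277.36 = $960.36

$960.36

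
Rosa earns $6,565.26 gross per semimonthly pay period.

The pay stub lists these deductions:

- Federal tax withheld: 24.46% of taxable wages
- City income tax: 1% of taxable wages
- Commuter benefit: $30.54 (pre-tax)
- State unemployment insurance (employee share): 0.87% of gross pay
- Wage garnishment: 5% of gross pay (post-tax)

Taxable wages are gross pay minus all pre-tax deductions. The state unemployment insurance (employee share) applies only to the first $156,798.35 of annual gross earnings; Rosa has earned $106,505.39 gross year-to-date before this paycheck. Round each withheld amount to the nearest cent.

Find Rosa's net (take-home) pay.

Commuter benefit: $30.54
Taxable wages = $6,565.26 − $30.54 = $6,534.72
Federal tax withheld: $6,534.72 × 0.2446 = $1,598.39
City income tax: $6,534.72 × 0.01 = $65.35
State unemployment insurance (employee share): cap not yet reached, full $6,565.26 is subject → $6,565.26 × 0.0087 = $57.12
Wage garnishment: $6,565.26 × 0.05 = $328.26
Total deductions = $30.54 + $1,598.39 + $65.35 + $57.12 + $328.26 = $2,079.66
Net pay = $6,565.26 − $2,079.66 = $4,485.60

$4,485.60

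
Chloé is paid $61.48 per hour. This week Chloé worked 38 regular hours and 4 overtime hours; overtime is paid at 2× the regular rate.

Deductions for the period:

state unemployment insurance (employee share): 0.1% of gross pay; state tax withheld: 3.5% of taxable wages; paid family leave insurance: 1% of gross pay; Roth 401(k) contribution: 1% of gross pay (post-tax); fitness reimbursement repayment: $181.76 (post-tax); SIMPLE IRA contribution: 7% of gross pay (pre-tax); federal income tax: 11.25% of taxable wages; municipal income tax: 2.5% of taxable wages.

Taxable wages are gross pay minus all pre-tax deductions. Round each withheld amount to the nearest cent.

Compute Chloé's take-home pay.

Regular pay: 38 × $61.48 = $2,336.24
Overtime pay: 4 × $61.48 × 2 = $491.84
Gross pay = $2,336.24 + $491.84 = $2,828.08
SIMPLE IRA contribution: $2,828.08 × 0.07 = $197.97
Taxable wages = $2,828.08 − $197.97 = $2,630.11
Municipal income tax: $2,630.11 × 0.025 = $65.75
State tax withheld: $2,630.11 × 0.035 = $92.05
Federal income tax: $2,630.11 × 0.1125 = $295.89
State unemployment insurance (employee share): $2,828.08 × 0.001 = $2.83
Paid family leave insurance: $2,828.08 × 0.01 = $28.28
Roth 401(k) contribution: $2,828.08 × 0.01 = $28.28
Fitness reimbursement repayment: $181.76
Total deductions = $197.97 + $65.75 + $92.05 + $295.89 + $2.83 + $28.28 + $28.28 + $181.76 = $892.81
Net pay = $2,828.08 − $892.81 = $1,935.27

$1,935.27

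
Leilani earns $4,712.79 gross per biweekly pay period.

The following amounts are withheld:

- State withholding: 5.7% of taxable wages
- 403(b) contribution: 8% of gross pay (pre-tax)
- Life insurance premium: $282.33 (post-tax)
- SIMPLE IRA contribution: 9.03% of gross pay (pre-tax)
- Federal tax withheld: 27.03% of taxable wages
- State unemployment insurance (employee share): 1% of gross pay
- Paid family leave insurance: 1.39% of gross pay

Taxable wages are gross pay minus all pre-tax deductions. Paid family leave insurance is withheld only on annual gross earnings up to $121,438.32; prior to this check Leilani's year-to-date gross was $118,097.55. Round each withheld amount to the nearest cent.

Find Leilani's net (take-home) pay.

SIMPLE IRA contribution: $4,712.79 × 0.0903 = $425.56
403(b) contribution: $4,712.79 × 0.08 = $377.02
Pre-tax total = $425.56 + $377.02 = $802.58
Taxable wages = $4,712.79 − $802.58 = $3,910.21
Federal tax withheld: $3,910.21 × 0.2703 = $1,056.93
State withholding: $3,910.21 × 0.057 = $222.88
Paid family leave insurance: only $121,438.32 − $118,097.55 = $3,340.77 of this check is subject → $3,340.77 × 0.0139 = $46.44
State unemployment insurance (employee share): $4,712.79 × 0.01 = $47.13
Life insurance premium: $282.33
Total deductions = $425.56 + $377.02 + $1,056.93 + $222.88 + $46.44 + $47.13 + $282.33 = $2,458.29
Net pay = $4,712.79 − $2,458.29 = $2,254.50

$2,254.50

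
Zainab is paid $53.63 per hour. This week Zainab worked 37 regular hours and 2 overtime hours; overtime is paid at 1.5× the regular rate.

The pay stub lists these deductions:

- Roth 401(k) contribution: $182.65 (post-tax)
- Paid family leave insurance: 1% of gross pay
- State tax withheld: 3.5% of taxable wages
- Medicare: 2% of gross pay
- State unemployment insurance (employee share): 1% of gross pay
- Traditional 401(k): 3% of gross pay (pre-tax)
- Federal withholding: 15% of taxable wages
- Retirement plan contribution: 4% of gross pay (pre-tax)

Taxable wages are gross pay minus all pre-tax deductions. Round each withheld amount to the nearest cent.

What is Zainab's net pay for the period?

$1,357.50

Regular pay: 37 × $53.63 = $1,984.31
Overtime pay: 2 × $53.63 × 1.5 = $160.89
Gross pay = $1,984.31 + $160.89 = $2,145.20
Traditional 401(k): $2,145.20 × 0.03 = $64.36
Retirement plan contribution: $2,145.20 × 0.04 = $85.81
Pre-tax total = $64.36 + $85.81 = $150.17
Taxable wages = $2,145.20 − $150.17 = $1,995.03
State tax withheld: $1,995.03 × 0.035 = $69.83
Federal withholding: $1,995.03 × 0.15 = $299.25
State unemployment insurance (employee share): $2,145.20 × 0.01 = $21.45
Medicare: $2,145.20 × 0.02 = $42.90
Paid family leave insurance: $2,145.20 × 0.01 = $21.45
Roth 401(k) contribution: $182.65
Total deductions = $64.36 + $85.81 + $69.83 + $299.25 + $21.45 + $42.90 + $21.45 + $182.65 = $787.70
Net pay = $2,145.20 − $787.70 = $1,357.50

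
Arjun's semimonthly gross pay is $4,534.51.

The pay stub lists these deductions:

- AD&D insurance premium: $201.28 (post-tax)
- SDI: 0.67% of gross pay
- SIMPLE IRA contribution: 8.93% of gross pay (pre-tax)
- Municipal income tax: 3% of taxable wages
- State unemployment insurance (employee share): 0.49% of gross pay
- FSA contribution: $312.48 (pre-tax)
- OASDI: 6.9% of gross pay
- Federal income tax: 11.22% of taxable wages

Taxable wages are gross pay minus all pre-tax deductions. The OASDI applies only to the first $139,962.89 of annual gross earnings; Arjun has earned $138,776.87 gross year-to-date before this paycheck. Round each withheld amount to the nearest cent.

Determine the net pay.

$2,938.59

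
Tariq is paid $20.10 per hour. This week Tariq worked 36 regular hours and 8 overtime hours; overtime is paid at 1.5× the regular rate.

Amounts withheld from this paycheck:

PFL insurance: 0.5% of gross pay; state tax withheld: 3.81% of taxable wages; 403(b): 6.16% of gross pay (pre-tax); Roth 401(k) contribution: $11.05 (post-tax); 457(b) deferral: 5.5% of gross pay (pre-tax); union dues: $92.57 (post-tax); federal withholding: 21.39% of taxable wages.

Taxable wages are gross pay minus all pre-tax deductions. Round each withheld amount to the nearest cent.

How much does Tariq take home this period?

$529.09

Regular pay: 36 × $20.10 = $723.60
Overtime pay: 8 × $20.10 × 1.5 = $241.20
Gross pay = $723.60 + $241.20 = $964.80
403(b): $964.80 × 0.0616 = $59.43
457(b) deferral: $964.80 × 0.055 = $53.06
Pre-tax total = $59.43 + $53.06 = $112.49
Taxable wages = $964.80 − $112.49 = $852.31
State tax withheld: $852.31 × 0.0381 = $32.47
Federal withholding: $852.31 × 0.2139 = $182.31
PFL insurance: $964.80 × 0.005 = $4.82
Roth 401(k) contribution: $11.05
Union dues: $92.57
Total deductions = $59.43 + $53.06 + $32.47 + $182.31 + $4.82 + $11.05 + $92.57 = $435.71
Net pay = $964.80 − $435.71 = $529.09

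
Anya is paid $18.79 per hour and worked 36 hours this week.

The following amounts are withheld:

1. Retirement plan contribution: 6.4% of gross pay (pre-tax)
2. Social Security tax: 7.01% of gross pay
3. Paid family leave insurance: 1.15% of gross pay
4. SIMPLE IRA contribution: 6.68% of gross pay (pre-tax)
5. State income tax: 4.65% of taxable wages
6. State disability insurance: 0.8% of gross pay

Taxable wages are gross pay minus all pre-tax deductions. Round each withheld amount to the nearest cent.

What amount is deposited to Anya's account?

Gross pay: 36 × $18.79 = $676.44
SIMPLE IRA contribution: $676.44 × 0.0668 = $45.19
Retirement plan contribution: $676.44 × 0.064 = $43.29
Pre-tax total = $45.19 + $43.29 = $88.48
Taxable wages = $676.44 − $88.48 = $587.96
State income tax: $587.96 × 0.0465 = $27.34
Paid family leave insurance: $676.44 × 0.0115 = $7.78
State disability insurance: $676.44 × 0.008 = $5.41
Social Security tax: $676.44 × 0.0701 = $47.42
Total deductions = $45.19 + $43.29 + $27.34 + $7.78 + $5.41 + $47.42 = $176.43
Net pay = $676.44 − $176.43 = $500.01

$500.01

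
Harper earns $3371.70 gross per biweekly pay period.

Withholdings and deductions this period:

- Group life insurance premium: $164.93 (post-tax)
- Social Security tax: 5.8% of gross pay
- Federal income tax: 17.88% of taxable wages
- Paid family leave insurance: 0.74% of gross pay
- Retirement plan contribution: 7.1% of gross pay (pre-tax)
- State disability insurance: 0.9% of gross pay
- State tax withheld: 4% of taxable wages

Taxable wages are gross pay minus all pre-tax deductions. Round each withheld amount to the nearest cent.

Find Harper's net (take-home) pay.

Retirement plan contribution: $3371.70 × 0.071 = $239.39
Taxable wages = $3371.70 − $239.39 = $3132.31
Federal income tax: $3132.31 × 0.1788 = $560.06
State tax withheld: $3132.31 × 0.04 = $125.29
Social Security tax: $3371.70 × 0.058 = $195.56
State disability insurance: $3371.70 × 0.009 = $30.35
Paid family leave insurance: $3371.70 × 0.0074 = $24.95
Group life insurance premium: $164.93
Total deductions = $239.39 + $560.06 + $125.29 + $195.56 + $30.35 + $24.95 + $164.93 = $1340.53
Net pay = $3371.70 − $1340.53 = $2031.17

$2031.17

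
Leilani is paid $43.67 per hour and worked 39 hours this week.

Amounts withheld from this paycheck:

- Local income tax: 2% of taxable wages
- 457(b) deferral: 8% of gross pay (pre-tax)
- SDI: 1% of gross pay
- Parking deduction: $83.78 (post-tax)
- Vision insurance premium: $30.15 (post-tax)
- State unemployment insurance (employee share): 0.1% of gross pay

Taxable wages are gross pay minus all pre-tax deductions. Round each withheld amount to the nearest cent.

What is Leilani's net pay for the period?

Gross pay: 39 × $43.67 = $1703.13
457(b) deferral: $1703.13 × 0.08 = $136.25
Taxable wages = $1703.13 − $136.25 = $1566.88
Local income tax: $1566.88 × 0.02 = $31.34
SDI: $1703.13 × 0.01 = $17.03
State unemployment insurance (employee share): $1703.13 × 0.001 = $1.70
Vision insurance premium: $30.15
Parking deduction: $83.78
Total deductions = $136.25 + $31.34 + $17.03 + $1.70 + $30.15 + $83.78 = $300.25
Net pay = $1703.13 − $300.25 = $1402.88

$1402.88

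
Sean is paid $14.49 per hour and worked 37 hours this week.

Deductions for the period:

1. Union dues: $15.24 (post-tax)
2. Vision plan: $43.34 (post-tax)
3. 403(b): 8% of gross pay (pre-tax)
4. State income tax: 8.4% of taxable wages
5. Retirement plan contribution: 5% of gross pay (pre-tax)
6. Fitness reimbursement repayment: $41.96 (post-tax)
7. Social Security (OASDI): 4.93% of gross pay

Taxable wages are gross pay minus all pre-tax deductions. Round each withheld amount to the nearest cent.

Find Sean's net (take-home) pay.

$300.28

Gross pay: 37 × $14.49 = $536.13
Retirement plan contribution: $536.13 × 0.05 = $26.81
403(b): $536.13 × 0.08 = $42.89
Pre-tax total = $26.81 + $42.89 = $69.70
Taxable wages = $536.13 − $69.70 = $466.43
State income tax: $466.43 × 0.084 = $39.18
Social Security (OASDI): $536.13 × 0.0493 = $26.43
Vision plan: $43.34
Fitness reimbursement repayment: $41.96
Union dues: $15.24
Total deductions = $26.81 + $42.89 + $39.18 + $26.43 + $43.34 + $41.96 + $15.24 = $235.85
Net pay = $536.13 − $235.85 = $300.28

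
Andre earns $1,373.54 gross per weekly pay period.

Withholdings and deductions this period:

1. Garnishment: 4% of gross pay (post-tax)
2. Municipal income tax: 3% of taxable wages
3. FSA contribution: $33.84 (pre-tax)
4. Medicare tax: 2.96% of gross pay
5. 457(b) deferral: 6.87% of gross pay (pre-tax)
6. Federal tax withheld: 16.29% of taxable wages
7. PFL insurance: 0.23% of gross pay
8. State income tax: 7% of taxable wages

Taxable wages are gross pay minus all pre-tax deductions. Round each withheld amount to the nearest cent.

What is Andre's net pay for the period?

457(b) deferral: $1,373.54 × 0.0687 = $94.36
FSA contribution: $33.84
Pre-tax total = $94.36 + $33.84 = $128.20
Taxable wages = $1,373.54 − $128.20 = $1,245.34
State income tax: $1,245.34 × 0.07 = $87.17
Municipal income tax: $1,245.34 × 0.03 = $37.36
Federal tax withheld: $1,245.34 × 0.1629 = $202.87
Medicare tax: $1,373.54 × 0.0296 = $40.66
PFL insurance: $1,373.54 × 0.0023 = $3.16
Garnishment: $1,373.54 × 0.04 = $54.94
Total deductions = $94.36 + $33.84 + $87.17 + $37.36 + $202.87 + $40.66 + $3.16 + $54.94 = $554.36
Net pay = $1,373.54 − $554.36 = $819.18

$819.18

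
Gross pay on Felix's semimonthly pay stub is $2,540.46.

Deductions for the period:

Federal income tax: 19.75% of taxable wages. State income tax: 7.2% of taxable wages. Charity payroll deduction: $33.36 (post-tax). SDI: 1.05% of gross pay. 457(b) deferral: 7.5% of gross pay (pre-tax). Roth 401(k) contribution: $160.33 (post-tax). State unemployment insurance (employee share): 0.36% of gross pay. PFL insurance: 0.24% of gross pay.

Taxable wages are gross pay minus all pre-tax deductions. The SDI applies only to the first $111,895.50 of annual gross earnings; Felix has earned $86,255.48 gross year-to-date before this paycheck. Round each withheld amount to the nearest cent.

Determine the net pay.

457(b) deferral: $2,540.46 × 0.075 = $190.53
Taxable wages = $2,540.46 − $190.53 = $2,349.93
State income tax: $2,349.93 × 0.072 = $169.19
Federal income tax: $2,349.93 × 0.1975 = $464.11
SDI: cap not yet reached, full $2,540.46 is subject → $2,540.46 × 0.0105 = $26.67
State unemployment insurance (employee share): $2,540.46 × 0.0036 = $9.15
PFL insurance: $2,540.46 × 0.0024 = $6.10
Roth 401(k) contribution: $160.33
Charity payroll deduction: $33.36
Total deductions = $190.53 + $169.19 + $464.11 + $26.67 + $9.15 + $6.10 + $160.33 + $33.36 = $1,059.44
Net pay = $2,540.46 − $1,059.44 = $1,481.02

$1,481.02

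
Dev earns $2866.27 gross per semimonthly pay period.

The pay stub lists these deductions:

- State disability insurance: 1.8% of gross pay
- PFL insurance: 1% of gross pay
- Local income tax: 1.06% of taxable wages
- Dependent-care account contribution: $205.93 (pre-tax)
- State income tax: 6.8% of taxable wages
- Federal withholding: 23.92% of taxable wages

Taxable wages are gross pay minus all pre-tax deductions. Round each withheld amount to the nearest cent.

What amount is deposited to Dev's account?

Dependent-care account contribution: $205.93
Taxable wages = $2866.27 − $205.93 = $2660.34
State income tax: $2660.34 × 0.068 = $180.90
Local income tax: $2660.34 × 0.0106 = $28.20
Federal withholding: $2660.34 × 0.2392 = $636.35
State disability insurance: $2866.27 × 0.018 = $51.59
PFL insurance: $2866.27 × 0.01 = $28.66
Total deductions = $205.93 + $180.90 + $28.20 + $636.35 + $51.59 + $28.66 = $1131.63
Net pay = $2866.27 − $1131.63 = $1734.64

$1734.64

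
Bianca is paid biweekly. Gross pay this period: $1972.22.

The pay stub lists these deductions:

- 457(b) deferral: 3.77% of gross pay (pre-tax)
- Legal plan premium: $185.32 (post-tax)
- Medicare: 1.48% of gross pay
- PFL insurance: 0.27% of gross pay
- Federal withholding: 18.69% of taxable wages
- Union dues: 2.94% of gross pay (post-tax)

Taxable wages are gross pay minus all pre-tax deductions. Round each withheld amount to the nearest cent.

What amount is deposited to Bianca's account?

$1265.35

457(b) deferral: $1972.22 × 0.0377 = $74.35
Taxable wages = $1972.22 − $74.35 = $1897.87
Federal withholding: $1897.87 × 0.1869 = $354.71
Medicare: $1972.22 × 0.0148 = $29.19
PFL insurance: $1972.22 × 0.0027 = $5.32
Union dues: $1972.22 × 0.0294 = $57.98
Legal plan premium: $185.32
Total deductions = $74.35 + $354.71 + $29.19 + $5.32 + $57.98 + $185.32 = $706.87
Net pay = $1972.22 − $706.87 = $1265.35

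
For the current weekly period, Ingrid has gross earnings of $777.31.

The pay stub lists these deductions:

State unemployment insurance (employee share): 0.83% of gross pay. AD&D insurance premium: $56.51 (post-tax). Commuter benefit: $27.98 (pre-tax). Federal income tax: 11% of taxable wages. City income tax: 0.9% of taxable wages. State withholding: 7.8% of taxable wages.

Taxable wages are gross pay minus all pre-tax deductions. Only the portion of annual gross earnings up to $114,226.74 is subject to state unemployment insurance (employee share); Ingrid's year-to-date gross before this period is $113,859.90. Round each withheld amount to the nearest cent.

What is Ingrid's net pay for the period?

$542.16

Commuter benefit: $27.98
Taxable wages = $777.31 − $27.98 = $749.33
City income tax: $749.33 × 0.009 = $6.74
Federal income tax: $749.33 × 0.11 = $82.43
State withholding: $749.33 × 0.078 = $58.45
State unemployment insurance (employee share): only $114,226.74 − $113,859.90 = $366.84 of this check is subject → $366.84 × 0.0083 = $3.04
AD&D insurance premium: $56.51
Total deductions = $27.98 + $6.74 + $82.43 + $58.45 + $3.04 + $56.51 = $235.15
Net pay = $777.31 − $235.15 = $542.16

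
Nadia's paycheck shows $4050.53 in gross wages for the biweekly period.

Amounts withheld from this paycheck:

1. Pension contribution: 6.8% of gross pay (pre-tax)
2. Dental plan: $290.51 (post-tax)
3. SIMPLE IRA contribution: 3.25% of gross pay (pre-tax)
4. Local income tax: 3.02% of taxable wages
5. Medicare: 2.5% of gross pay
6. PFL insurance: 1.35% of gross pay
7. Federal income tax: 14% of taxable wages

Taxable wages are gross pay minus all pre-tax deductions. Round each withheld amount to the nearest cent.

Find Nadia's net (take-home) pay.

SIMPLE IRA contribution: $4050.53 × 0.0325 = $131.64
Pension contribution: $4050.53 × 0.068 = $275.44
Pre-tax total = $131.64 + $275.44 = $407.08
Taxable wages = $4050.53 − $407.08 = $3643.45
Federal income tax: $3643.45 × 0.14 = $510.08
Local income tax: $3643.45 × 0.0302 = $110.03
PFL insurance: $4050.53 × 0.0135 = $54.68
Medicare: $4050.53 × 0.025 = $101.26
Dental plan: $290.51
Total deductions = $131.64 + $275.44 + $510.08 + $110.03 + $54.68 + $101.26 + $290.51 = $1473.64
Net pay = $4050.53 − $1473.64 = $2576.89

$2576.89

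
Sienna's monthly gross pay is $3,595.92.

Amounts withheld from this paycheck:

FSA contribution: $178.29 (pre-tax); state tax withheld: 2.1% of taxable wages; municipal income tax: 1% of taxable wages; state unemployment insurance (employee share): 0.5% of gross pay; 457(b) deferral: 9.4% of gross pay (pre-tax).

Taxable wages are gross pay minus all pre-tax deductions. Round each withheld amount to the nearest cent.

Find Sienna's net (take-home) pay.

FSA contribution: $178.29
457(b) deferral: $3,595.92 × 0.094 = $338.02
Pre-tax total = $178.29 + $338.02 = $516.31
Taxable wages = $3,595.92 − $516.31 = $3,079.61
State tax withheld: $3,079.61 × 0.021 = $64.67
Municipal income tax: $3,079.61 × 0.01 = $30.80
State unemployment insurance (employee share): $3,595.92 × 0.005 = $17.98
Total deductions = $178.29 + $338.02 + $64.67 + $30.80 + $17.98 = $629.76
Net pay = $3,595.92 − $629.76 = $2,966.16

$2,966.16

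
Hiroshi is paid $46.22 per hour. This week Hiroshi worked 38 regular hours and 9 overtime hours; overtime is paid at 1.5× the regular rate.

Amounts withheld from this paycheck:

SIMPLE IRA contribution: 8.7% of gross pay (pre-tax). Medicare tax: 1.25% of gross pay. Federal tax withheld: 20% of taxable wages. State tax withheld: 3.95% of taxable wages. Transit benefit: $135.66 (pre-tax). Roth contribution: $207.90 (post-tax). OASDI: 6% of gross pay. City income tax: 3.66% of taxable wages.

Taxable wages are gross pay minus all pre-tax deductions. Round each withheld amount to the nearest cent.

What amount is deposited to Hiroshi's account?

$1,094.53

Regular pay: 38 × $46.22 = $1,756.36
Overtime pay: 9 × $46.22 × 1.5 = $623.97
Gross pay = $1,756.36 + $623.97 = $2,380.33
SIMPLE IRA contribution: $2,380.33 × 0.087 = $207.09
Transit benefit: $135.66
Pre-tax total = $207.09 + $135.66 = $342.75
Taxable wages = $2,380.33 − $342.75 = $2,037.58
City income tax: $2,037.58 × 0.0366 = $74.58
State tax withheld: $2,037.58 × 0.0395 = $80.48
Federal tax withheld: $2,037.58 × 0.2 = $407.52
Medicare tax: $2,380.33 × 0.0125 = $29.75
OASDI: $2,380.33 × 0.06 = $142.82
Roth contribution: $207.90
Total deductions = $207.09 + $135.66 + $74.58 + $80.48 + $407.52 + $29.75 + $142.82 + $207.90 = $1,285.80
Net pay = $2,380.33 − $1,285.80 = $1,094.53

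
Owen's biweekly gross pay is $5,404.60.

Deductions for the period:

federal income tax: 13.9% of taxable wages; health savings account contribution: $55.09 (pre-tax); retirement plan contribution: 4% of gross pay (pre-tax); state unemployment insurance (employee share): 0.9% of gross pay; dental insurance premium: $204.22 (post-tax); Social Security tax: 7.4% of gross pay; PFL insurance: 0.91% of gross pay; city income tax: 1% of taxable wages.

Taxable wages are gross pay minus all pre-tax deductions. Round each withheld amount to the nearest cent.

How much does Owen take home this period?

$3,666.49

Health savings account contribution: $55.09
Retirement plan contribution: $5,404.60 × 0.04 = $216.18
Pre-tax total = $55.09 + $216.18 = $271.27
Taxable wages = $5,404.60 − $271.27 = $5,133.33
Federal income tax: $5,133.33 × 0.139 = $713.53
City income tax: $5,133.33 × 0.01 = $51.33
PFL insurance: $5,404.60 × 0.0091 = $49.18
State unemployment insurance (employee share): $5,404.60 × 0.009 = $48.64
Social Security tax: $5,404.60 × 0.074 = $399.94
Dental insurance premium: $204.22
Total deductions = $55.09 + $216.18 + $713.53 + $51.33 + $49.18 + $48.64 + $399.94 + $204.22 = $1,738.11
Net pay = $5,404.60 − $1,738.11 = $3,666.49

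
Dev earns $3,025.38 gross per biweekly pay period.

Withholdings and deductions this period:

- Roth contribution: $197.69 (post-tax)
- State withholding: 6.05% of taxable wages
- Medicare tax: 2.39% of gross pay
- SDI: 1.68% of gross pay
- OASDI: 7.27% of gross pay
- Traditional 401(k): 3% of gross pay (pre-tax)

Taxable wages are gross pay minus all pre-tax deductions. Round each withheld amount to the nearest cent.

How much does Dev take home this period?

$2,216.30

Traditional 401(k): $3,025.38 × 0.03 = $90.76
Taxable wages = $3,025.38 − $90.76 = $2,934.62
State withholding: $2,934.62 × 0.0605 = $177.54
Medicare tax: $3,025.38 × 0.0239 = $72.31
SDI: $3,025.38 × 0.0168 = $50.83
OASDI: $3,025.38 × 0.0727 = $219.95
Roth contribution: $197.69
Total deductions = $90.76 + $177.54 + $72.31 + $50.83 + $219.95 + $197.69 = $809.08
Net pay = $3,025.38 − $809.08 = $2,216.30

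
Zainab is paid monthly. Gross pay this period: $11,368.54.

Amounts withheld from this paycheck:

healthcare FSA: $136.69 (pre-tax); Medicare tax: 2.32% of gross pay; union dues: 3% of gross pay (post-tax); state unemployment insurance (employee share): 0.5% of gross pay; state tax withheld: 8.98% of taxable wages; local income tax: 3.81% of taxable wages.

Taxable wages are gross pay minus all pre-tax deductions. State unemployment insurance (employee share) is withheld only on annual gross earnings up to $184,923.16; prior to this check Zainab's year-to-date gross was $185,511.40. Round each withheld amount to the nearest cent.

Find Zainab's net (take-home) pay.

Healthcare FSA: $136.69
Taxable wages = $11,368.54 − $136.69 = $11,231.85
Local income tax: $11,231.85 × 0.0381 = $427.93
State tax withheld: $11,231.85 × 0.0898 = $1,008.62
State unemployment insurance (employee share): annual cap $184,923.16 already reached (YTD $185,511.40), so $0.00
Medicare tax: $11,368.54 × 0.0232 = $263.75
Union dues: $11,368.54 × 0.03 = $341.06
Total deductions = $136.69 + $427.93 + $1,008.62 + $0.00 + $263.75 + $341.06 = $2,178.05
Net pay = $11,368.54 − $2,178.05 = $9,190.49

$9,190.49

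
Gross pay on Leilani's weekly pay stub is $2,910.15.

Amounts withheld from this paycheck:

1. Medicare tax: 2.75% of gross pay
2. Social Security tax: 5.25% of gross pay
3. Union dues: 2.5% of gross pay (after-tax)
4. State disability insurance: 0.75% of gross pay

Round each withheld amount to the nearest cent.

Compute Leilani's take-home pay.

$2,582.76

State disability insurance: $2,910.15 × 0.0075 = $21.83
Social Security tax: $2,910.15 × 0.0525 = $152.78
Medicare tax: $2,910.15 × 0.0275 = $80.03
Union dues: $2,910.15 × 0.025 = $72.75
Total deductions = $21.83 + $152.78 + $80.03 + $72.75 = $327.39
Net pay = $2,910.15 − $327.39 = $2,582.76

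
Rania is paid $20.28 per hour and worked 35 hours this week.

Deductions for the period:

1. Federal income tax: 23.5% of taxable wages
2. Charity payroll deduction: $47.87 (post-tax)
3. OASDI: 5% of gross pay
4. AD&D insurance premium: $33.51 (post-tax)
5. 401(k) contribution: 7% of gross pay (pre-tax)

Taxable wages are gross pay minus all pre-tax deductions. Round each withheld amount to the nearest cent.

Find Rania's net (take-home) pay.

Gross pay: 35 × $20.28 = $709.80
401(k) contribution: $709.80 × 0.07 = $49.69
Taxable wages = $709.80 − $49.69 = $660.11
Federal income tax: $660.11 × 0.235 = $155.13
OASDI: $709.80 × 0.05 = $35.49
AD&D insurance premium: $33.51
Charity payroll deduction: $47.87
Total deductions = $49.69 + $155.13 + $35.49 + $33.51 + $47.87 = $321.69
Net pay = $709.80 − $321.69 = $388.11

$388.11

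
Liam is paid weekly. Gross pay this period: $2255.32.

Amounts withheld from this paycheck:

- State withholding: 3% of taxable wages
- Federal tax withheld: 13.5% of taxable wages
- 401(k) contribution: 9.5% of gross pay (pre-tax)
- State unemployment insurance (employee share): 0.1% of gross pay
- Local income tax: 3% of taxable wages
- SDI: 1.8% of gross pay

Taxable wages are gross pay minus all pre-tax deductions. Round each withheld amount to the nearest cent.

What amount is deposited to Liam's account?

$1600.20

401(k) contribution: $2255.32 × 0.095 = $214.26
Taxable wages = $2255.32 − $214.26 = $2041.06
Federal tax withheld: $2041.06 × 0.135 = $275.54
Local income tax: $2041.06 × 0.03 = $61.23
State withholding: $2041.06 × 0.03 = $61.23
State unemployment insurance (employee share): $2255.32 × 0.001 = $2.26
SDI: $2255.32 × 0.018 = $40.60
Total deductions = $214.26 + $275.54 + $61.23 + $61.23 + $2.26 + $40.60 = $655.12
Net pay = $2255.32 − $655.12 = $1600.20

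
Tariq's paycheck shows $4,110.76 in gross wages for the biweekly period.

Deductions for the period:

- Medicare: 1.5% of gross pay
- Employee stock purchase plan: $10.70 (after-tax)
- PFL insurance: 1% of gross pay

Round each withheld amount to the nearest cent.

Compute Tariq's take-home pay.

$3,997.29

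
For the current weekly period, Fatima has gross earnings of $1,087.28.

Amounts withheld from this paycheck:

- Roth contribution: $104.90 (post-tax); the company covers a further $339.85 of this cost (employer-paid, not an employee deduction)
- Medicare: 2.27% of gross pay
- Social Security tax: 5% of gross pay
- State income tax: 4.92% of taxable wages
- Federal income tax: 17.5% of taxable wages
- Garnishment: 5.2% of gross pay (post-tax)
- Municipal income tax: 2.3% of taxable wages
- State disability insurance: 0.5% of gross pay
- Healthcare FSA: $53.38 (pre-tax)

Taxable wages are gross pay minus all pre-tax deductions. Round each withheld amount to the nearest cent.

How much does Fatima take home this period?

Healthcare FSA: $53.38
Taxable wages = $1,087.28 − $53.38 = $1,033.90
Federal income tax: $1,033.90 × 0.175 = $180.93
Municipal income tax: $1,033.90 × 0.023 = $23.78
State income tax: $1,033.90 × 0.0492 = $50.87
Medicare: $1,087.28 × 0.0227 = $24.68
Social Security tax: $1,087.28 × 0.05 = $54.36
State disability insurance: $1,087.28 × 0.005 = $5.44
Roth contribution: $104.90
Garnishment: $1,087.28 × 0.052 = $56.54
(Employer's $339.85 toward Roth contribution is not withheld from the employee.)
Total deductions = $53.38 + $180.93 + $23.78 + $50.87 + $24.68 + $54.36 + $5.44 + $104.90 + $56.54 = $554.88
Net pay = $1,087.28 − $554.88 = $532.40

$532.40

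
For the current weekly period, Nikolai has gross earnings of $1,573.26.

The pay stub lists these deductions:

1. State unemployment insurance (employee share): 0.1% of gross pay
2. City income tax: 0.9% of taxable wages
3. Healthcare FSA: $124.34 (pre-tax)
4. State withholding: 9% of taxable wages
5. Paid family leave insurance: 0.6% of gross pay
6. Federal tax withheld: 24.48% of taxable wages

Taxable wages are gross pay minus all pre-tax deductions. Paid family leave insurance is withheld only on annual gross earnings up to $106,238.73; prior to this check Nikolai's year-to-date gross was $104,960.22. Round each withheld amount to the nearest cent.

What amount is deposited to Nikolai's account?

Healthcare FSA: $124.34
Taxable wages = $1,573.26 − $124.34 = $1,448.92
City income tax: $1,448.92 × 0.009 = $13.04
State withholding: $1,448.92 × 0.09 = $130.40
Federal tax withheld: $1,448.92 × 0.2448 = $354.70
State unemployment insurance (employee share): $1,573.26 × 0.001 = $1.57
Paid family leave insurance: only $106,238.73 − $104,960.22 = $1,278.51 of this check is subject → $1,278.51 × 0.006 = $7.67
Total deductions = $124.34 + $13.04 + $130.40 + $354.70 + $1.57 + $7.67 = $631.72
Net pay = $1,573.26 − $631.72 = $941.54

$941.54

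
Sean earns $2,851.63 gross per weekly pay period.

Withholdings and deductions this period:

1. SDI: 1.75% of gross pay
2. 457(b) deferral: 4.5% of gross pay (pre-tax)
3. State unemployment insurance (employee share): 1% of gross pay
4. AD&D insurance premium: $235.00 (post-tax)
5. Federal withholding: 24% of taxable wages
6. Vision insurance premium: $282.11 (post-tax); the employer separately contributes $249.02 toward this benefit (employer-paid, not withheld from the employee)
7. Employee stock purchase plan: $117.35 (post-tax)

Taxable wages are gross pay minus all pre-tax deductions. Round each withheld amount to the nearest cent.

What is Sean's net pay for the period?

$1,356.84

457(b) deferral: $2,851.63 × 0.045 = $128.32
Taxable wages = $2,851.63 − $128.32 = $2,723.31
Federal withholding: $2,723.31 × 0.24 = $653.59
SDI: $2,851.63 × 0.0175 = $49.90
State unemployment insurance (employee share): $2,851.63 × 0.01 = $28.52
AD&D insurance premium: $235.00
Employee stock purchase plan: $117.35
Vision insurance premium: $282.11
(Employer's $249.02 toward vision insurance premium is not withheld from the employee.)
Total deductions = $128.32 + $653.59 + $49.90 + $28.52 + $235.00 + $117.35 + $282.11 = $1,494.79
Net pay = $2,851.63 − $1,494.79 = $1,356.84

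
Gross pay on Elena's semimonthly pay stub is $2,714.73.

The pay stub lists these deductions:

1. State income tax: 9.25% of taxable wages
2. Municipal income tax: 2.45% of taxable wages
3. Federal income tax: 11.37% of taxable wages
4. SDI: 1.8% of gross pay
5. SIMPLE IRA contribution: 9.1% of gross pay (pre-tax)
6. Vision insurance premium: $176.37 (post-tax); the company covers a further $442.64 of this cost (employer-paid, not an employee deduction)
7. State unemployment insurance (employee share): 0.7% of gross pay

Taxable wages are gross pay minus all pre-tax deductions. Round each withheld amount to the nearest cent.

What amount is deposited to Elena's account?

SIMPLE IRA contribution: $2,714.73 × 0.091 = $247.04
Taxable wages = $2,714.73 − $247.04 = $2,467.69
State income tax: $2,467.69 × 0.0925 = $228.26
Municipal income tax: $2,467.69 × 0.0245 = $60.46
Federal income tax: $2,467.69 × 0.1137 = $280.58
SDI: $2,714.73 × 0.018 = $48.87
State unemployment insurance (employee share): $2,714.73 × 0.007 = $19.00
Vision insurance premium: $176.37
(Employer's $442.64 toward vision insurance premium is not withheld from the employee.)
Total deductions = $247.04 + $228.26 + $60.46 + $280.58 + $48.87 + $19.00 + $176.37 = $1,060.58
Net pay = $2,714.73 − $1,060.58 = $1,654.15

$1,654.15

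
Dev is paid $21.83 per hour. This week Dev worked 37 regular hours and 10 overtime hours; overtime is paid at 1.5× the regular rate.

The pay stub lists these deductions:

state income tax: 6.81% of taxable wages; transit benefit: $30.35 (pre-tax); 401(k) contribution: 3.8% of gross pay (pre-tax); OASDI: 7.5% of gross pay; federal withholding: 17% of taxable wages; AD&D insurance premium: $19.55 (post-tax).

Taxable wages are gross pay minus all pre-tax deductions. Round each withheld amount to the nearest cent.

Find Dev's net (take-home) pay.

$704.20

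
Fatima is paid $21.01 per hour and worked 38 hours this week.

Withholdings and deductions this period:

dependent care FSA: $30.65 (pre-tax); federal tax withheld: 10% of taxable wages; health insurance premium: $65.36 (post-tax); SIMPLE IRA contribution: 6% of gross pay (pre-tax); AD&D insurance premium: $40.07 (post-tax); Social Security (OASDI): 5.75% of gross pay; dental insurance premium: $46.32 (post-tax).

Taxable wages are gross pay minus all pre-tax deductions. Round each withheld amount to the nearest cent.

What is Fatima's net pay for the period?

$450.19

Gross pay: 38 × $21.01 = $798.38
SIMPLE IRA contribution: $798.38 × 0.06 = $47.90
Dependent care FSA: $30.65
Pre-tax total = $47.90 + $30.65 = $78.55
Taxable wages = $798.38 − $78.55 = $719.83
Federal tax withheld: $719.83 × 0.1 = $71.98
Social Security (OASDI): $798.38 × 0.0575 = $45.91
Health insurance premium: $65.36
AD&D insurance premium: $40.07
Dental insurance premium: $46.32
Total deductions = $47.90 + $30.65 + $71.98 + $45.91 + $65.36 + $40.07 + $46.32 = $348.19
Net pay = $798.38 − $348.19 = $450.19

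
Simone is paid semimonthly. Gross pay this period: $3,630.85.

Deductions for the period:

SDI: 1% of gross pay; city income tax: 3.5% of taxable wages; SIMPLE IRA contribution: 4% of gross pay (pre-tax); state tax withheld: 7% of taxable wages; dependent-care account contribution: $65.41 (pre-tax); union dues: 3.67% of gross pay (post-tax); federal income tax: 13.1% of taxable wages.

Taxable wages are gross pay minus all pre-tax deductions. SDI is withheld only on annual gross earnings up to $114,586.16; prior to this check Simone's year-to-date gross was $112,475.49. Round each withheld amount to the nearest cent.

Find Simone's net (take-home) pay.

$2,458.68

Dependent-care account contribution: $65.41
SIMPLE IRA contribution: $3,630.85 × 0.04 = $145.23
Pre-tax total = $65.41 + $145.23 = $210.64
Taxable wages = $3,630.85 − $210.64 = $3,420.21
City income tax: $3,420.21 × 0.035 = $119.71
Federal income tax: $3,420.21 × 0.131 = $448.05
State tax withheld: $3,420.21 × 0.07 = $239.41
SDI: only $114,586.16 − $112,475.49 = $2,110.67 of this check is subject → $2,110.67 × 0.01 = $21.11
Union dues: $3,630.85 × 0.0367 = $133.25
Total deductions = $65.41 + $145.23 + $119.71 + $448.05 + $239.41 + $21.11 + $133.25 = $1,172.17
Net pay = $3,630.85 − $1,172.17 = $2,458.68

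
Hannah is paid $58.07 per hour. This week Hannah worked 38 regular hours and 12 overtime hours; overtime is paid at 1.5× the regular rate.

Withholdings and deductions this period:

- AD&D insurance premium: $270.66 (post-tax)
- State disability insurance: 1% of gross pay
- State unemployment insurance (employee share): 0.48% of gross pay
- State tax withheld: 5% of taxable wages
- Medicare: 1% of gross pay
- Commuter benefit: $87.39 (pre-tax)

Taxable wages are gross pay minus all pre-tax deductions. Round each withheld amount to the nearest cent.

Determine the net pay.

$2,654.99

Regular pay: 38 × $58.07 = $2,206.66
Overtime pay: 12 × $58.07 × 1.5 = $1,045.26
Gross pay = $2,206.66 + $1,045.26 = $3,251.92
Commuter benefit: $87.39
Taxable wages = $3,251.92 − $87.39 = $3,164.53
State tax withheld: $3,164.53 × 0.05 = $158.23
State disability insurance: $3,251.92 × 0.01 = $32.52
State unemployment insurance (employee share): $3,251.92 × 0.0048 = $15.61
Medicare: $3,251.92 × 0.01 = $32.52
AD&D insurance premium: $270.66
Total deductions = $87.39 + $158.23 + $32.52 + $15.61 + $32.52 + $270.66 = $596.93
Net pay = $3,251.92 − $596.93 = $2,654.99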